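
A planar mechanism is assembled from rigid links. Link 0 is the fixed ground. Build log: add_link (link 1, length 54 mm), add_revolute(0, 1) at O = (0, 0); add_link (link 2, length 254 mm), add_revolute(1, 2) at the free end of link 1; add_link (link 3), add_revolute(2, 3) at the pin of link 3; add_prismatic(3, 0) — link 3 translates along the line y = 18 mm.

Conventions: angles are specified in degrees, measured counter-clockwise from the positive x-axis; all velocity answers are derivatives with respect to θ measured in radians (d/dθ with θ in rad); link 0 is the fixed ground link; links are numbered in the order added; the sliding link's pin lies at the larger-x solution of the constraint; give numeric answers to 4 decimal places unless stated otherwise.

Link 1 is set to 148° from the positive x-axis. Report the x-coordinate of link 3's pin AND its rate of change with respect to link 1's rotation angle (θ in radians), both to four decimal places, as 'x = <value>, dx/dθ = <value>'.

geometry: r = 54 mm, L = 254 mm, e = 18 mm
crank pin P = (r cos θ, r sin θ) = (-45.794597, 28.615640)
h = r sin θ − e = 28.615640 − 18 = 10.615640
x = r cos θ + √(L² − h²) = -45.794597 + 253.778069 = 207.983472
dx/dθ = −r sin θ − h·r cos θ/√(L² − h²) (θ in radians; h = 10.615640) = -26.700034

x = 207.9835, dx/dθ = -26.7000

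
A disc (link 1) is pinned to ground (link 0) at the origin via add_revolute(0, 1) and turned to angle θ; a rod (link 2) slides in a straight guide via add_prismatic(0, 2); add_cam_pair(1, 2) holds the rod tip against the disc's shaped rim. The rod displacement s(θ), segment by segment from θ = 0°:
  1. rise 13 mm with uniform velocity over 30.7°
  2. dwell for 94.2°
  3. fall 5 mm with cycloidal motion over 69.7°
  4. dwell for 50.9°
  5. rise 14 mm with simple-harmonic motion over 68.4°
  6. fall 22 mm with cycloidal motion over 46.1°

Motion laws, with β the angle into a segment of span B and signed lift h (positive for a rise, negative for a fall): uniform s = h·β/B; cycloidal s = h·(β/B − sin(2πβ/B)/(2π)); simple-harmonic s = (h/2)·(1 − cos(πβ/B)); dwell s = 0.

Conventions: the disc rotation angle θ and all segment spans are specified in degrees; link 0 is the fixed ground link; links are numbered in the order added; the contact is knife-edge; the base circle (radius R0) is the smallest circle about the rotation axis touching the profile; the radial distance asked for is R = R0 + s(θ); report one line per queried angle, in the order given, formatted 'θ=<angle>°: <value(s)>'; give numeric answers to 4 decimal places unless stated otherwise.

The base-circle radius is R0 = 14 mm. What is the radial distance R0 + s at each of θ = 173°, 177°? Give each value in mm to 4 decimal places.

segment 1 (0° to 30.7°, uniform, h = 13) is passed completely: s = 0.0000 + (13) = 13.0000
segment 2 (30.7° to 124.9°, dwell): s unchanged at 13.0000
θ = 173° falls in segment 3 (124.9° to 194.6°, cycloidal, h = -5): β = 173 − 124.9 = 48.1°, B = 69.7°; Δs = -5·(0.6901 − sin(2π·0.6901)/(2π)) = -4.1906; s = 13.0000 − 4.1906 = 8.8094
θ = 177° falls in segment 3 (124.9° to 194.6°, cycloidal, h = -5): β = 177 − 124.9 = 52.1°, B = 69.7°; Δs = -5·(0.7475 − sin(2π·0.7475)/(2π)) = -4.5331; s = 13.0000 − 4.5331 = 8.4669
θ=173°: R = R0 + s = 14 + 8.8094 = 22.8094
θ=177°: R = R0 + s = 14 + 8.4669 = 22.4669

θ=173°: 22.8094
θ=177°: 22.4669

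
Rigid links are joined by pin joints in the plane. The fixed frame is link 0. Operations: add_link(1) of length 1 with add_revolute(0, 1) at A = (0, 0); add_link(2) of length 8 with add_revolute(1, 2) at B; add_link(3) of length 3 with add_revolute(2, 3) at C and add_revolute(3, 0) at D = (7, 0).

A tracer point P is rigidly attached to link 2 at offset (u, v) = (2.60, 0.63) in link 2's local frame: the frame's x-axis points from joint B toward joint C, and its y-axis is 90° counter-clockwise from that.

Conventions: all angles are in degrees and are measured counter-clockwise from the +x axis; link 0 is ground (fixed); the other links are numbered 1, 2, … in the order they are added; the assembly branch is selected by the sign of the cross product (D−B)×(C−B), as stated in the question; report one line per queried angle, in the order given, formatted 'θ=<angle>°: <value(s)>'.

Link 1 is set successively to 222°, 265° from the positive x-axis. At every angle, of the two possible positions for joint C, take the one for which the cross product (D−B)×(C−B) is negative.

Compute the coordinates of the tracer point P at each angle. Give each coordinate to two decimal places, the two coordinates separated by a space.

A=(0,0), D=(7.00,0)
θ=222°: B = A + 1.00·(cos222°, sin222°) = (-0.7431, -0.6691)
θ=222°: |BD| = 7.7720
θ=222°: circle(B,8.00) ∩ circle(D,3.00): a=7.4243, h=2.9798
θ=222°:   candidates: C₊=(6.3971,2.9388) cross=23.159; C₋=(6.9102,-2.9987) cross=-23.159
θ=222°:   branch - wants cross < 0 → take C=(6.9102,-2.9987) (cross=-23.159)
θ=222°: ex = (C−B)/|BC| = (0.9567,-0.2912); ey = (0.2912,0.9567)
θ=222°: P = B + 2.60·ex + 0.63·ey = (1.9276,-0.8235)
θ=265°: B = A + 1.00·(cos265°, sin265°) = (-0.0872, -0.9962)
θ=265°: |BD| = 7.1568
θ=265°: circle(B,8.00) ∩ circle(D,3.00): a=7.4209, h=2.9884
θ=265°:   candidates: C₊=(6.8455,2.9960) cross=21.387; C₋=(7.6775,-2.9225) cross=-21.387
θ=265°:   branch - wants cross < 0 → take C=(7.6775,-2.9225) (cross=-21.387)
θ=265°: ex = (C−B)/|BC| = (0.9706,-0.2408); ey = (0.2408,0.9706)
θ=265°: P = B + 2.60·ex + 0.63·ey = (2.5880,-1.0108)

θ=222°: 1.93 -0.82
θ=265°: 2.59 -1.01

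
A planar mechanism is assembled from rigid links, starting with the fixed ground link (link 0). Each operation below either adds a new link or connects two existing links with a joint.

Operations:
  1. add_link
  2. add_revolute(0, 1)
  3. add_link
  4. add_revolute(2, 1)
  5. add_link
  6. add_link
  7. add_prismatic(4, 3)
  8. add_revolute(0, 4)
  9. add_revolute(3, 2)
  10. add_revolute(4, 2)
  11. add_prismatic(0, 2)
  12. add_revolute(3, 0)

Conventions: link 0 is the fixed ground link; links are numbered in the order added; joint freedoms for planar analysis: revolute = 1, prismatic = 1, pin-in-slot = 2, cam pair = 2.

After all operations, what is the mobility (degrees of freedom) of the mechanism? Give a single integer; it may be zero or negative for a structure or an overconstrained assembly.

ground; <1,0,0>
#1 <2,0,0>
R:0↔1 J1 <2,1,0>
#2 <3,1,0>
R:2↔1 J1 <3,2,0>
#3 <4,2,0>
#4 <5,2,0>
P:4↔3 J1 <5,3,0>
R:0↔4 J1 <5,4,0>
R:3↔2 J1 <5,5,0>
R:4↔2 J1 <5,6,0>
P:0↔2 J1 <5,7,0>
R:3↔0 J1 <5,8,0>
3×4 − 2×8 − 1×0 = -4

M = -4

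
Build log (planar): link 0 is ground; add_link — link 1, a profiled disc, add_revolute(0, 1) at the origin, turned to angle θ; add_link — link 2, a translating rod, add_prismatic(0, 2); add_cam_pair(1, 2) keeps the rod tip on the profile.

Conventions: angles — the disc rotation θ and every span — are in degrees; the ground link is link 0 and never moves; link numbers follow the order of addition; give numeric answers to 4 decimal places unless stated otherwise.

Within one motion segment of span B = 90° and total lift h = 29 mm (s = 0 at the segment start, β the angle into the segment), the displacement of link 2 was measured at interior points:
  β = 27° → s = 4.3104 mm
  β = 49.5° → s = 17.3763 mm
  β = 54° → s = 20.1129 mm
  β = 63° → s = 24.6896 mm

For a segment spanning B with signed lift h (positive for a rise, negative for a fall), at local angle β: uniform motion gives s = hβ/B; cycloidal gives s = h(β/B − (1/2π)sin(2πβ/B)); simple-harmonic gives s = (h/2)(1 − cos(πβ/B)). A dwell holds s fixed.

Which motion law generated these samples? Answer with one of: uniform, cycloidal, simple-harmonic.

candidates at β/B = r: uniform s = h·r (linear in β); cycloidal s = h·(r − sin(2πr)/(2π)); simple-harmonic s = (h/2)(1 − cos(πr))
β=27°: printed 4.3104 | uniform 8.7000, cycloidal 4.3104, simple-harmonic 5.9771
β=49.5°: printed 17.3763 | uniform 15.9500, cycloidal 17.3763, simple-harmonic 16.7683
β=54°: printed 20.1129 | uniform 17.4000, cycloidal 20.1129, simple-harmonic 18.9807
β=63°: printed 24.6896 | uniform 20.3000, cycloidal 24.6896, simple-harmonic 23.0229
only one law matches every sample → cycloidal

cycloidal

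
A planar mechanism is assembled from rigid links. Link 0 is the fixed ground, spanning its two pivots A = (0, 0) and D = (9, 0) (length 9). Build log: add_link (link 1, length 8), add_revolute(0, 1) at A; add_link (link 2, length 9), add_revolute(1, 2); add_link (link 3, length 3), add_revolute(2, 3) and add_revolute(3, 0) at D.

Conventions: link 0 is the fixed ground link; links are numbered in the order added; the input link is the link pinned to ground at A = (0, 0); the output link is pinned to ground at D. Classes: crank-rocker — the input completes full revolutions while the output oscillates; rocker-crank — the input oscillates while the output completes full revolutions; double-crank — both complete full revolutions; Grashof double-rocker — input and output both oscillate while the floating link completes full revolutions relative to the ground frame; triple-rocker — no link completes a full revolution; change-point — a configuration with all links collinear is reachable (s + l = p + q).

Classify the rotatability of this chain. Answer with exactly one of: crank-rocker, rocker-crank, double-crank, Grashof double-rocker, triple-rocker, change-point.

lengths: ground=9, input=8, coupler=9, output=3
sorted: s=3 (shortest), l=9 (longest), p+q=17
s + l = 12 vs p + q = 17
s + l < p + q (Grashof) with shortest = output link → rocker-crank

rocker-crank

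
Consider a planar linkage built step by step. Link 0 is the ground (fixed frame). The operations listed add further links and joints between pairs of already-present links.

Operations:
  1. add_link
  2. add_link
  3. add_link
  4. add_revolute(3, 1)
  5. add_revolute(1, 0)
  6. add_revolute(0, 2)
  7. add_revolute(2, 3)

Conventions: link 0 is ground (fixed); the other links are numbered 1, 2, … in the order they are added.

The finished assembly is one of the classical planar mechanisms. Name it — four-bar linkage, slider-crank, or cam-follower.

links: 4 (incl. ground); joints: 4 revolute, 0 prismatic, 0 higher (cam) pair, forming one closed loop
4 links in a single 4R loop → four-bar linkage

four-bar linkage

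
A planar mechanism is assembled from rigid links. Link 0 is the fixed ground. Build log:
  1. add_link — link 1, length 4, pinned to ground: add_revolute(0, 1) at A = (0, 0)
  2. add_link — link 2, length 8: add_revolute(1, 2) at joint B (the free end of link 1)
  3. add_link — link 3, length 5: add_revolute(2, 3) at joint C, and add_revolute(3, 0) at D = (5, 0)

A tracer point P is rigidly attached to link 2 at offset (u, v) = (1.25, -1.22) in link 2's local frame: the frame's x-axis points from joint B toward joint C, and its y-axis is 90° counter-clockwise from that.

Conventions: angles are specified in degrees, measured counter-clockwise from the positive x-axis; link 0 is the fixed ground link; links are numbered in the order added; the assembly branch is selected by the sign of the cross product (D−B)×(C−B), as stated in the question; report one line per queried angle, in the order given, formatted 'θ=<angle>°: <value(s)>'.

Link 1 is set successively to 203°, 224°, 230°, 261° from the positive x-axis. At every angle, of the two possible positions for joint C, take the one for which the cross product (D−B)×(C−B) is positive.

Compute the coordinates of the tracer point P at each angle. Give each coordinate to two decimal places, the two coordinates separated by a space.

A=(0,0), D=(5.00,0)
θ=203°: B = A + 4.00·(cos203°, sin203°) = (-3.6820, -1.5629)
θ=203°: |BD| = 8.8216
θ=203°: circle(B,8.00) ∩ circle(D,5.00): a=6.6213, h=4.4898
θ=203°:   candidates: C₊=(2.0390,4.0290) cross=39.607; C₋=(3.6300,-4.8086) cross=-39.607
θ=203°:   branch + wants cross > 0 → take C=(2.0390,4.0290) (cross=39.607)
θ=203°: ex = (C−B)/|BC| = (0.7151,0.6990); ey = (-0.6990,0.7151)
θ=203°: P = B + 1.25·ex + -1.22·ey = (-1.9353,-1.5617)
θ=224°: B = A + 4.00·(cos224°, sin224°) = (-2.8774, -2.7786)
θ=224°: |BD| = 8.3531
θ=224°: circle(B,8.00) ∩ circle(D,5.00): a=6.5110, h=4.6483
θ=224°:   candidates: C₊=(1.7166,3.7708) cross=38.828; C₋=(4.8091,-4.9964) cross=-38.828
θ=224°:   branch + wants cross > 0 → take C=(1.7166,3.7708) (cross=38.828)
θ=224°: ex = (C−B)/|BC| = (0.5742,0.8187); ey = (-0.8187,0.5742)
θ=224°: P = B + 1.25·ex + -1.22·ey = (-1.1608,-2.4559)
θ=230°: B = A + 4.00·(cos230°, sin230°) = (-2.5712, -3.0642)
θ=230°: |BD| = 8.1677
θ=230°: circle(B,8.00) ∩ circle(D,5.00): a=6.4713, h=4.7034
θ=230°:   candidates: C₊=(1.6630,3.7235) cross=38.416; C₋=(5.1920,-4.9963) cross=-38.416
θ=230°:   branch + wants cross > 0 → take C=(1.6630,3.7235) (cross=38.416)
θ=230°: ex = (C−B)/|BC| = (0.5293,0.8485); ey = (-0.8485,0.5293)
θ=230°: P = B + 1.25·ex + -1.22·ey = (-0.8745,-2.6493)
θ=261°: B = A + 4.00·(cos261°, sin261°) = (-0.6257, -3.9508)
θ=261°: |BD| = 6.8744
θ=261°: circle(B,8.00) ∩ circle(D,5.00): a=6.2738, h=4.9638
θ=261°:   candidates: C₊=(1.6558,3.7170) cross=34.123; C₋=(7.3612,-4.4073) cross=-34.123
θ=261°:   branch + wants cross > 0 → take C=(1.6558,3.7170) (cross=34.123)
θ=261°: ex = (C−B)/|BC| = (0.2852,0.9585); ey = (-0.9585,0.2852)
θ=261°: P = B + 1.25·ex + -1.22·ey = (0.9001,-3.1006)

θ=203°: -1.94 -1.56
θ=224°: -1.16 -2.46
θ=230°: -0.87 -2.65
θ=261°: 0.90 -3.10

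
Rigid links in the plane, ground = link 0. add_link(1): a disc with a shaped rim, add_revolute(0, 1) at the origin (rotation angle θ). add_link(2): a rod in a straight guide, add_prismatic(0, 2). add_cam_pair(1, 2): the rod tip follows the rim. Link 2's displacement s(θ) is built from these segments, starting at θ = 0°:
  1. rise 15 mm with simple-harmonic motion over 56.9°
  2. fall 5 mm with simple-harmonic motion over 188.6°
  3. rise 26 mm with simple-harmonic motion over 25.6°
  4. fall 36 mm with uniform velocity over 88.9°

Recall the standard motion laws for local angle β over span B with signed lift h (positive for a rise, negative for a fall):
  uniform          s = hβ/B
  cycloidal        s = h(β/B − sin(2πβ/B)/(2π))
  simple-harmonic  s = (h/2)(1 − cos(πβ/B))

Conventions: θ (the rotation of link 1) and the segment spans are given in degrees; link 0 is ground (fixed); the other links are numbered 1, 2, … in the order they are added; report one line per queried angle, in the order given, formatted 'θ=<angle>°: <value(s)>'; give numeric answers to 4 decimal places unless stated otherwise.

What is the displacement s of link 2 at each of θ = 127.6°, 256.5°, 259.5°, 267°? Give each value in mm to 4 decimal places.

segment 1 (0° to 56.9°, simple-harmonic, h = 15) is passed completely: s = 0.0000 + (15) = 15.0000
θ = 127.6° falls in segment 2 (56.9° to 245.5°, simple-harmonic, h = -5): β = 127.6 − 56.9 = 70.7°, B = 188.6°; Δs = -5/2·(1 − cos(π·0.3749)) = -1.5423; s = 15.0000 − 1.5423 = 13.4577
segment 2 (56.9° to 245.5°, simple-harmonic, h = -5) is passed completely: s = 15.0000 + (-5) = 10.0000
θ = 256.5° falls in segment 3 (245.5° to 271.1°, simple-harmonic, h = 26): β = 256.5 − 245.5 = 11°, B = 25.6°; Δs = 26/2·(1 − cos(π·0.4297)) = 10.1517; s = 10.0000 + 10.1517 = 20.1517
θ = 259.5° falls in segment 3 (245.5° to 271.1°, simple-harmonic, h = 26): β = 259.5 − 245.5 = 14°, B = 25.6°; Δs = 26/2·(1 − cos(π·0.5469)) = 14.9075; s = 10.0000 + 14.9075 = 24.9075
θ = 267° falls in segment 3 (245.5° to 271.1°, simple-harmonic, h = 26): β = 267 − 245.5 = 21.5°, B = 25.6°; Δs = 26/2·(1 − cos(π·0.8398)) = 24.3889; s = 10.0000 + 24.3889 = 34.3889

θ=127.6°: 13.4577
θ=256.5°: 20.1517
θ=259.5°: 24.9075
θ=267°: 34.3889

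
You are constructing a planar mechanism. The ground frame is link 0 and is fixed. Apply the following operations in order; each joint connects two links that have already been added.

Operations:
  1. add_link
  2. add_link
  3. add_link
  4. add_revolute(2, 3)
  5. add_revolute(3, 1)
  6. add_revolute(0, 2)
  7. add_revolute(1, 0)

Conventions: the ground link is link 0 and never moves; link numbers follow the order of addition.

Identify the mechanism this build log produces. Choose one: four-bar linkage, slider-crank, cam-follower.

links: 4 (incl. ground); joints: 4 revolute, 0 prismatic, 0 higher (cam) pair, forming one closed loop
4 links in a single 4R loop → four-bar linkage

four-bar linkage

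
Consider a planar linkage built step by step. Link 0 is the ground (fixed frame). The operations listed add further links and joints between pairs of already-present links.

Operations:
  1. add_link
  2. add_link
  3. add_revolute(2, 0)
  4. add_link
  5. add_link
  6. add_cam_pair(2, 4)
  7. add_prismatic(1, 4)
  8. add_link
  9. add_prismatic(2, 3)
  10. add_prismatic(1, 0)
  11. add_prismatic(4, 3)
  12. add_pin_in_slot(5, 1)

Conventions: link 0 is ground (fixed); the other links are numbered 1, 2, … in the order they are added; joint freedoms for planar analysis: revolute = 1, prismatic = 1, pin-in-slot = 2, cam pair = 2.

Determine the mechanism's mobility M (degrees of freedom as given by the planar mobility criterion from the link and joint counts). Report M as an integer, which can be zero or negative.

link 0 = ground. State L|J1|J2 = 1|0|0
+link1  2|0|0
+link2  3|0|0
R(2,0) f=1→J1  3|1|0
+link3  4|1|0
+link4  5|1|0
C(2,4) f=2→J2  5|1|1
P(1,4) f=1→J1  5|2|1
+link5  6|2|1
P(2,3) f=1→J1  6|3|1
P(1,0) f=1→J1  6|4|1
P(4,3) f=1→J1  6|5|1
PS(5,1) f=2→J2  6|5|2
M = 3(6−1)−2·5−2 = 15−10−2 = 3

M = 3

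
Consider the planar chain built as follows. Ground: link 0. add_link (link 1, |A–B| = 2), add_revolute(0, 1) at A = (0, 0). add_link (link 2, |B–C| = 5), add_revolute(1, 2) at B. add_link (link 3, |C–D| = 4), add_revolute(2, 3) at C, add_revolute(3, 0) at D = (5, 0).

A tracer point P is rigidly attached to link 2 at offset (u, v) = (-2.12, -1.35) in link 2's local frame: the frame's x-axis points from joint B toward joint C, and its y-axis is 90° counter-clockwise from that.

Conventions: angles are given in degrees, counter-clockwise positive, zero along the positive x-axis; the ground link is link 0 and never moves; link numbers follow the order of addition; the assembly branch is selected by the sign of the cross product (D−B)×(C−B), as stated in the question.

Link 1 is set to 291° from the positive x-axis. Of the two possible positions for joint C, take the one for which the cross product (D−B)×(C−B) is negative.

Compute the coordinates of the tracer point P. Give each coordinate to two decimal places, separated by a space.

A=(0,0), D=(5.00,0)
B = A + 2.00·(cos291°, sin291°) = (0.7167, -1.8672)
|BD| = 4.6725
circle(B,5.00) ∩ circle(D,4.00): a=3.2993, h=3.7569
  candidates: C₊=(2.2399,2.8952) cross=17.554; C₋=(5.2425,-3.9926) cross=-17.554
  branch - wants cross < 0 → take C=(5.2425,-3.9926) (cross=-17.554)
ex = (C−B)/|BC| = (0.9051,-0.4251); ey = (0.4251,0.9051)
P = B + -2.12·ex + -1.35·ey = (-1.7761,-2.1879)

-1.78 -2.19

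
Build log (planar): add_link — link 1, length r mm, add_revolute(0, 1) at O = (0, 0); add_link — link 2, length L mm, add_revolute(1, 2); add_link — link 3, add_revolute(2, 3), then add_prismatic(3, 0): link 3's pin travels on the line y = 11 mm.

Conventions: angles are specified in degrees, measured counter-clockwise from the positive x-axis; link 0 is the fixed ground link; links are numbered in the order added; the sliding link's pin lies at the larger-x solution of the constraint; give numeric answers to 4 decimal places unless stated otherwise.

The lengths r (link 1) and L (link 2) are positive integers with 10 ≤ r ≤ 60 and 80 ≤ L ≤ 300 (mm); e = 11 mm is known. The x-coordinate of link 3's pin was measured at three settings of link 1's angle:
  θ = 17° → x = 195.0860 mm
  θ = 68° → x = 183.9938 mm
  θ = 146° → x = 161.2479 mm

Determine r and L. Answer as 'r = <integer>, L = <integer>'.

constraint per measurement: (x − r cos θ)² + (r sin θ − e)² = L²
subtracting the θ₁ and θ₂ equations cancels the r² and L² terms:
r = (x₁² − x₂²) / (2[(x₁cos θ₁ + e sin θ₁) − (x₂cos θ₂ + e sin θ₂)]) = 19.0000 → r = 19
L² = (x₁ − r cos θ₁)² + (r sin θ₁ − e)² = 31328.9926 → L = 177.0000 → L = 177
check at θ₃=146°: x = 161.2479 (printed 161.2479) ✓

r = 19, L = 177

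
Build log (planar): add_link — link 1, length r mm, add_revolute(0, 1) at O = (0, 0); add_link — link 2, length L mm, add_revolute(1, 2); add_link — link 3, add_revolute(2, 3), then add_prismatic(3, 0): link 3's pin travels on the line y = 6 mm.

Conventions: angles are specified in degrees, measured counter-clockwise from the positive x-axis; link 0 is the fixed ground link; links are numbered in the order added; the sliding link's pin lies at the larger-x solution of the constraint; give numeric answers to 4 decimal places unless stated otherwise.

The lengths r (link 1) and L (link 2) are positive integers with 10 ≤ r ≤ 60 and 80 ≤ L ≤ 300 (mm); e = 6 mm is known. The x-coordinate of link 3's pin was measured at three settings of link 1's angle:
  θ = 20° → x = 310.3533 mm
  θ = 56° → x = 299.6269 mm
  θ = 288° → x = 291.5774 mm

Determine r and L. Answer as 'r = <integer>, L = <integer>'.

constraint per measurement: (x − r cos θ)² + (r sin θ − e)² = L²
subtracting the θ₁ and θ₂ equations cancels the r² and L² terms:
r = (x₁² − x₂²) / (2[(x₁cos θ₁ + e sin θ₁) − (x₂cos θ₂ + e sin θ₂)]) = 26.9998 → r = 27
L² = (x₁ − r cos θ₁)² + (r sin θ₁ − e)² = 81224.9742 → L = 285.0000 → L = 285
check at θ₃=288°: x = 291.5774 (printed 291.5774) ✓

r = 27, L = 285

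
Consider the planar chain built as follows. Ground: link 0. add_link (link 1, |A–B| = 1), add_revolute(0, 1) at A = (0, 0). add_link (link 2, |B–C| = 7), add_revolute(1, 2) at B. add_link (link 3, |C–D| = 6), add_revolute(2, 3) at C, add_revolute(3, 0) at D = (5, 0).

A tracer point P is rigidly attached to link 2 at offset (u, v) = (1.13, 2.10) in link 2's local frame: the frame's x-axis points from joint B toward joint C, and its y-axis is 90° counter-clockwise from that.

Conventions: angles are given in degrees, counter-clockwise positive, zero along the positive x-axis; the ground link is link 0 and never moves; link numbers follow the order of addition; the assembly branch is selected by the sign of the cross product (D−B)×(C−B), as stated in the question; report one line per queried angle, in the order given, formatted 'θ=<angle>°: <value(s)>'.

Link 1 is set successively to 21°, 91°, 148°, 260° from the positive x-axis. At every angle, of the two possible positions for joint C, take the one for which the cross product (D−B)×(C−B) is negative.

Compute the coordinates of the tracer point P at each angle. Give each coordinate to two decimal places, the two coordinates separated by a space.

A=(0,0), D=(5.00,0)
θ=21°: B = A + 1.00·(cos21°, sin21°) = (0.9336, 0.3584)
θ=21°: |BD| = 4.0822
θ=21°: circle(B,7.00) ∩ circle(D,6.00): a=3.6334, h=5.9832
θ=21°:   candidates: C₊=(5.0782,5.9995) cross=24.424; C₋=(4.0277,-5.9207) cross=-24.424
θ=21°:   branch - wants cross < 0 → take C=(4.0277,-5.9207) (cross=-24.424)
θ=21°: ex = (C−B)/|BC| = (0.4420,-0.8970); ey = (0.8970,0.4420)
θ=21°: P = B + 1.13·ex + 2.10·ey = (3.3168,0.2730)
θ=91°: B = A + 1.00·(cos91°, sin91°) = (-0.0175, 0.9998)
θ=91°: |BD| = 5.1161
θ=91°: circle(B,7.00) ∩ circle(D,6.00): a=3.8286, h=5.8602
θ=91°:   candidates: C₊=(4.8825,5.9989) cross=29.982; C₋=(2.5920,-5.4956) cross=-29.982
θ=91°:   branch - wants cross < 0 → take C=(2.5920,-5.4956) (cross=-29.982)
θ=91°: ex = (C−B)/|BC| = (0.3728,-0.9279); ey = (0.9279,0.3728)
θ=91°: P = B + 1.13·ex + 2.10·ey = (2.3524,0.7341)
θ=148°: B = A + 1.00·(cos148°, sin148°) = (-0.8480, 0.5299)
θ=148°: |BD| = 5.8720
θ=148°: circle(B,7.00) ∩ circle(D,6.00): a=4.0430, h=5.7144
θ=148°:   candidates: C₊=(3.6941,5.8562) cross=33.555; C₋=(2.6627,-5.5260) cross=-33.555
θ=148°:   branch - wants cross < 0 → take C=(2.6627,-5.5260) (cross=-33.555)
θ=148°: ex = (C−B)/|BC| = (0.5015,-0.8651); ey = (0.8651,0.5015)
θ=148°: P = B + 1.13·ex + 2.10·ey = (1.5355,0.6055)
θ=260°: B = A + 1.00·(cos260°, sin260°) = (-0.1736, -0.9848)
θ=260°: |BD| = 5.2665
θ=260°: circle(B,7.00) ∩ circle(D,6.00): a=3.8675, h=5.8346
θ=260°:   candidates: C₊=(2.5346,5.4701) cross=30.728; C₋=(4.7166,-5.9933) cross=-30.728
θ=260°:   branch - wants cross < 0 → take C=(4.7166,-5.9933) (cross=-30.728)
θ=260°: ex = (C−B)/|BC| = (0.6986,-0.7155); ey = (0.7155,0.6986)
θ=260°: P = B + 1.13·ex + 2.10·ey = (2.1183,-0.3262)

θ=21°: 3.32 0.27
θ=91°: 2.35 0.73
θ=148°: 1.54 0.61
θ=260°: 2.12 -0.33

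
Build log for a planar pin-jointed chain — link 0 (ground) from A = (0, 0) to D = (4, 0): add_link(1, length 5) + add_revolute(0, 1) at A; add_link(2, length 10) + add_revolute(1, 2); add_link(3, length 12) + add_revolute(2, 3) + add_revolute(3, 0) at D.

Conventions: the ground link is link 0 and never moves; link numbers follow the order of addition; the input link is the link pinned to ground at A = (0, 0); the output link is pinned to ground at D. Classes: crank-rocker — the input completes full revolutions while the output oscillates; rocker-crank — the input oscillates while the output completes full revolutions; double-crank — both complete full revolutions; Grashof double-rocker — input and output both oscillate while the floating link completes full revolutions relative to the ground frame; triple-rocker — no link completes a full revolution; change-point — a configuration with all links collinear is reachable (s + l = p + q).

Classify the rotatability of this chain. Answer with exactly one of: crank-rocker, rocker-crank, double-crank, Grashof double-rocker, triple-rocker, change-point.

lengths: ground=4, input=5, coupler=10, output=12
sorted: s=4 (shortest), l=12 (longest), p+q=15
s + l = 16 vs p + q = 15
s + l > p + q → non-Grashof → no link fully rotates → triple-rocker

triple-rocker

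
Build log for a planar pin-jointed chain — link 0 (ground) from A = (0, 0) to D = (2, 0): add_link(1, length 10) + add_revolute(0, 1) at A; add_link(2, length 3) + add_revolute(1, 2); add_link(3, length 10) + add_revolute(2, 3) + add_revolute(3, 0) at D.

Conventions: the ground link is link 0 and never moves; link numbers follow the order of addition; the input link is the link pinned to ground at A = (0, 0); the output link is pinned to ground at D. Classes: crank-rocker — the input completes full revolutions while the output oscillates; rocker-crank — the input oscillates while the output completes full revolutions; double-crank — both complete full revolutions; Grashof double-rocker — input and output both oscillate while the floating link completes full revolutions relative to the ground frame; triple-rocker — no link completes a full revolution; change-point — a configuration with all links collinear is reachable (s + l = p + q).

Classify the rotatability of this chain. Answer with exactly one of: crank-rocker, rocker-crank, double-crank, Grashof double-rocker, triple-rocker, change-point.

lengths: ground=2, input=10, coupler=3, output=10
sorted: s=2 (shortest), l=10 (longest), p+q=13
s + l = 12 vs p + q = 13
s + l < p + q (Grashof) with shortest = ground link → double-crank

double-crank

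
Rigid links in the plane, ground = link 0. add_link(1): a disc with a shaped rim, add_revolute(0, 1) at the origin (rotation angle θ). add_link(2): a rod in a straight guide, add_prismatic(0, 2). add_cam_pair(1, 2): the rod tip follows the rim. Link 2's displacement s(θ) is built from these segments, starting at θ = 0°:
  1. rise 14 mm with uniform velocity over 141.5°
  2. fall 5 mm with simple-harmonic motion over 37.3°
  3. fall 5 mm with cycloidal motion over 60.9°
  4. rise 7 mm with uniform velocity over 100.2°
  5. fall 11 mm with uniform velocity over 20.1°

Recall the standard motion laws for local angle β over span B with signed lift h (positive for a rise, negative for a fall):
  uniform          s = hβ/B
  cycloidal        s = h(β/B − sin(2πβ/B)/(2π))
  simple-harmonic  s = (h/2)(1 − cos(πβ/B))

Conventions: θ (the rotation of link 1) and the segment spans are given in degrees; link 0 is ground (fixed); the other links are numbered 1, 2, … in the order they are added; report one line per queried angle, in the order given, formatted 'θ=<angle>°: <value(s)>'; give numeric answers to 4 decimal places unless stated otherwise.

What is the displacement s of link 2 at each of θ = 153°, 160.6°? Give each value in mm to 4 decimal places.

segment 1 (0° to 141.5°, uniform, h = 14) is passed completely: s = 0.0000 + (14) = 14.0000
θ = 153° falls in segment 2 (141.5° to 178.8°, simple-harmonic, h = -5): β = 153 − 141.5 = 11.5°, B = 37.3°; Δs = -5/2·(1 − cos(π·0.3083)) = -1.0838; s = 14.0000 − 1.0838 = 12.9162
θ = 160.6° falls in segment 2 (141.5° to 178.8°, simple-harmonic, h = -5): β = 160.6 − 141.5 = 19.1°, B = 37.3°; Δs = -5/2·(1 − cos(π·0.5121)) = -2.5947; s = 14.0000 − 2.5947 = 11.4053

θ=153°: 12.9162
θ=160.6°: 11.4053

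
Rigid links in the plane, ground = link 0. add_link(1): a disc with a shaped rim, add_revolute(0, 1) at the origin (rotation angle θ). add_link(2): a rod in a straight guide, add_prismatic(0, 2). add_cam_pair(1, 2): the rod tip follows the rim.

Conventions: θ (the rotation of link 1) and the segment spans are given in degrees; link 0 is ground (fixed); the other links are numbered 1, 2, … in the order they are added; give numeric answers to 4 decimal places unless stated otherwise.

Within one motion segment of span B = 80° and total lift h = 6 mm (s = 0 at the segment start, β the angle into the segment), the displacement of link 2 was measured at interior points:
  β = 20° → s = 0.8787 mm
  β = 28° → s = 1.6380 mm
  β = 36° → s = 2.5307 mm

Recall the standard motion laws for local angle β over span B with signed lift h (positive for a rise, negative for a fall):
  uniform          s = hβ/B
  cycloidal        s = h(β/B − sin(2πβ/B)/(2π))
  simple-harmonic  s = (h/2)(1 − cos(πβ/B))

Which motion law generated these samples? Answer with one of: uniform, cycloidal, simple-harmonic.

candidates at β/B = r: uniform s = h·r (linear in β); cycloidal s = h·(r − sin(2πr)/(2π)); simple-harmonic s = (h/2)(1 − cos(πr))
β=20°: printed 0.8787 | uniform 1.5000, cycloidal 0.5451, simple-harmonic 0.8787
β=28°: printed 1.6380 | uniform 2.1000, cycloidal 1.3274, simple-harmonic 1.6380
β=36°: printed 2.5307 | uniform 2.7000, cycloidal 2.4049, simple-harmonic 2.5307
only one law matches every sample → simple-harmonic

simple-harmonic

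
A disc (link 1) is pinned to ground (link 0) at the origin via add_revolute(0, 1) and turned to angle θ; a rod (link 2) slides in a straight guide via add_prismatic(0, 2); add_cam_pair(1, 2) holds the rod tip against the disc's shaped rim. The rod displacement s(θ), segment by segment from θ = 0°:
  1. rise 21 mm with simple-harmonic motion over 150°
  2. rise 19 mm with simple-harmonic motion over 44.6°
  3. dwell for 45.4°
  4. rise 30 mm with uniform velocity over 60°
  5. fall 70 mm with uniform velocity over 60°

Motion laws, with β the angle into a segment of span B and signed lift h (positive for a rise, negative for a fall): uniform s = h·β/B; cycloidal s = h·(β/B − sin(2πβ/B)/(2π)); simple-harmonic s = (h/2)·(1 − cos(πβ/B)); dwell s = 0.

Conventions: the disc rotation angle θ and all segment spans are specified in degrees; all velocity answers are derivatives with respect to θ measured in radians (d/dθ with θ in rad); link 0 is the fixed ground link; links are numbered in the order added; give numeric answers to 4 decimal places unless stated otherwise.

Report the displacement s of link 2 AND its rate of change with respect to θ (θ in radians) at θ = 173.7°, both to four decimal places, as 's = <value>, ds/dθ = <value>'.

segment 1 (0° to 150°, simple-harmonic, h = 21) is passed completely: s = 0.0000 + (21) = 21.0000
θ = 173.7° falls in segment 2 (150° to 194.6°, simple-harmonic, h = 19): β = 173.7 − 150 = 23.7°, B = 44.6°; Δs = 19/2·(1 − cos(π·0.5314)) = 10.4353; s = 21.0000 + 10.4353 = 31.4353
velocity in seg [150°–194.6°] (simple-harmonic), θ in radians: β = 23.7° = 0.4136 rad, B = 44.6° = 0.7784 rad; ds/dθ = (πh/(2B)) sin(πβ/B) = (π·19/(2·0.7784)) sin(π·0.5314) = 38.154528 mm/rad

s = 31.4353, ds/dθ = 38.1545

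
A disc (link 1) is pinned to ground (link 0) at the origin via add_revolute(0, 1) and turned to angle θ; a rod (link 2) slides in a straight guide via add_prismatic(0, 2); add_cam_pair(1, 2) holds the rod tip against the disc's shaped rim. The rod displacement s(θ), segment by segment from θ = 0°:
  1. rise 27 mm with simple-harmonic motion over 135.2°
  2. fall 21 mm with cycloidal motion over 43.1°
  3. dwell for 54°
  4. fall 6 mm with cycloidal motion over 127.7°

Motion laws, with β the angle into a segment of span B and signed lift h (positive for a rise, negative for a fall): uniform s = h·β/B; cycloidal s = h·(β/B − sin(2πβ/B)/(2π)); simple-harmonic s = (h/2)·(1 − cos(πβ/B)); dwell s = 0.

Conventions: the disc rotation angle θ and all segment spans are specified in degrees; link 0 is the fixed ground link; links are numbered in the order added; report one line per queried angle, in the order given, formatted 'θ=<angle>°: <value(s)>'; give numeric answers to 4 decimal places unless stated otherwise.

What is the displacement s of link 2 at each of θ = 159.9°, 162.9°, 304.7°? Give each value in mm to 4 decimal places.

segment 1 (0° to 135.2°, simple-harmonic, h = 27) is passed completely: s = 0.0000 + (27) = 27.0000
θ = 159.9° falls in segment 2 (135.2° to 178.3°, cycloidal, h = -21): β = 159.9 − 135.2 = 24.7°, B = 43.1°; Δs = -21·(0.5731 − sin(2π·0.5731)/(2π)) = -13.5162; s = 27.0000 − 13.5162 = 13.4838
θ = 162.9° falls in segment 2 (135.2° to 178.3°, cycloidal, h = -21): β = 162.9 − 135.2 = 27.7°, B = 43.1°; Δs = -21·(0.6427 − sin(2π·0.6427)/(2π)) = -16.1074; s = 27.0000 − 16.1074 = 10.8926
segment 2 (135.2° to 178.3°, cycloidal, h = -21) is passed completely: s = 27.0000 + (-21) = 6.0000
segment 3 (178.3° to 232.3°, dwell): s unchanged at 6.0000
θ = 304.7° falls in segment 4 (232.3° to 360°, cycloidal, h = -6): β = 304.7 − 232.3 = 72.4°, B = 127.7°; Δs = -6·(0.5670 − sin(2π·0.5670)/(2π)) = -3.7917; s = 6.0000 − 3.7917 = 2.2083

θ=159.9°: 13.4838
θ=162.9°: 10.8926
θ=304.7°: 2.2083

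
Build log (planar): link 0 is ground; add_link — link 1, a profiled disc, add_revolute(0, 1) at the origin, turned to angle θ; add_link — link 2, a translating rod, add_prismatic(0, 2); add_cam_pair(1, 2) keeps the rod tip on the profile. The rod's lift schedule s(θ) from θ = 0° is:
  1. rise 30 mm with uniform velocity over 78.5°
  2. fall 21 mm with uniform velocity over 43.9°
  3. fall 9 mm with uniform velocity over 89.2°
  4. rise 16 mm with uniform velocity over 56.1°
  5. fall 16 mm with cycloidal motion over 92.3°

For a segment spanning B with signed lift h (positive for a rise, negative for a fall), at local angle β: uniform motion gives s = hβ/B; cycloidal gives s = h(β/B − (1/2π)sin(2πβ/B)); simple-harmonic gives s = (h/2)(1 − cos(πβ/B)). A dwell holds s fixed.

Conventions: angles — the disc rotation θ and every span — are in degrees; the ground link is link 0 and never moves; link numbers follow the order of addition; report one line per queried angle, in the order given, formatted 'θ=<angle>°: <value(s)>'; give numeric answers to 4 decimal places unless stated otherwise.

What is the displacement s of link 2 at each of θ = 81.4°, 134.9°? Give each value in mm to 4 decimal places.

seg 1 [0°–78.5°] uniform, h=30: full span → s += 30 → s = 30.0000
seg 2 [78.5°–122.4°] uniform, h=-21: θ=81.4° here. β=2.9, B=43.9. -21·2.9/43.9 = -1.3872 → s = 28.6128
seg 2 [78.5°–122.4°] uniform, h=-21: full span → s += -21 → s = 9.0000
seg 3 [122.4°–211.6°] uniform, h=-9: θ=134.9° here. β=12.5, B=89.2. -9·12.5/89.2 = -1.2612 → s = 7.7388

θ=81.4°: 28.6128
θ=134.9°: 7.7388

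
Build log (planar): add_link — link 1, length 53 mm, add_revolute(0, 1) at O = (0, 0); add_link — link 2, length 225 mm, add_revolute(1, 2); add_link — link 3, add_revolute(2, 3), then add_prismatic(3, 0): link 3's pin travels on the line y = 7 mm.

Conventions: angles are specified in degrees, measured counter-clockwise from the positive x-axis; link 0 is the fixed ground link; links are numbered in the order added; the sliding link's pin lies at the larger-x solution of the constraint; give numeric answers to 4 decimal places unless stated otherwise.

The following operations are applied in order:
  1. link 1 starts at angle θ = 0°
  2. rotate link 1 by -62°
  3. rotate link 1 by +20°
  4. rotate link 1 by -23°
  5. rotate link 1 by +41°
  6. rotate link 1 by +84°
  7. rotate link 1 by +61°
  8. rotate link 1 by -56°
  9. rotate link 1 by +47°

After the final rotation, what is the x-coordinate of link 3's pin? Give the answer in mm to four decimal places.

geometry: r = 53 mm, L = 225 mm, e = 7 mm; θ starts at 0°
rotate link 1 by -62°: θ ← 0° -62° = -62°
rotate link 1 by +20°: θ ← -62° +20° = -42°
rotate link 1 by -23°: θ ← -42° -23° = -65°
rotate link 1 by +41°: θ ← -65° +41° = -24°
rotate link 1 by +84°: θ ← -24° +84° = 60°
rotate link 1 by +61°: θ ← 60° +61° = 121°
rotate link 1 by -56°: θ ← 121° -56° = 65°
rotate link 1 by +47°: θ ← 65° +47° = 112°
crank pin P = (r cos θ, r sin θ) = (-19.854149, 49.140744)
h = r sin θ − e = 49.140744 − 7 = 42.140744
x = r cos θ + √(L² − h²) = -19.854149 + 221.018455 = 201.164306

201.1643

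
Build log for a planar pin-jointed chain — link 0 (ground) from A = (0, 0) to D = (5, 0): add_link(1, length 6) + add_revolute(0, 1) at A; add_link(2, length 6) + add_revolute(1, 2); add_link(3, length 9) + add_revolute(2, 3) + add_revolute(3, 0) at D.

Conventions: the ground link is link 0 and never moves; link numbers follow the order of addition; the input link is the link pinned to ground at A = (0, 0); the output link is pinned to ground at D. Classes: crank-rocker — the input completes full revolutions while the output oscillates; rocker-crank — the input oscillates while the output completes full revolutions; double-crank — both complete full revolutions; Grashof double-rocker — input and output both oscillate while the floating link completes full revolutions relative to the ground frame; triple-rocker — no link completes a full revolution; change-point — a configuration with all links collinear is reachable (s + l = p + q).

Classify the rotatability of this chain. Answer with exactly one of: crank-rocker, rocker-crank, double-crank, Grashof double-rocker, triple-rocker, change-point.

lengths: ground=5, input=6, coupler=6, output=9
sorted: s=5 (shortest), l=9 (longest), p+q=12
s + l = 14 vs p + q = 12
s + l > p + q → non-Grashof → no link fully rotates → triple-rocker

triple-rocker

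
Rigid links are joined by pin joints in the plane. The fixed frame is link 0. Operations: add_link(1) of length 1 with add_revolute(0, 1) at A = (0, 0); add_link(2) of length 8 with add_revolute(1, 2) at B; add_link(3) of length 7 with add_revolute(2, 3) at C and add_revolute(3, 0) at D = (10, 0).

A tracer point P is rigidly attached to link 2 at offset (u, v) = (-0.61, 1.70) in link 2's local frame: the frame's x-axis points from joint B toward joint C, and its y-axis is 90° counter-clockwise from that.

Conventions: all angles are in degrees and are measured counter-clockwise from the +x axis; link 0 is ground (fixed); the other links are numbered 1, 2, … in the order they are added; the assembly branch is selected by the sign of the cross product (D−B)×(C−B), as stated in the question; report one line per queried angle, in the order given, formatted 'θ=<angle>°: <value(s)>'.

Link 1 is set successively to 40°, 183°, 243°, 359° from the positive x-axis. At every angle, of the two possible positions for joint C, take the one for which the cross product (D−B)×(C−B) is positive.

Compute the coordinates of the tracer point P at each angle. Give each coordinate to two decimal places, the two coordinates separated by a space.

A=(0,0), D=(10.00,0)
θ=40°: B = A + 1.00·(cos40°, sin40°) = (0.7660, 0.6428)
θ=40°: |BD| = 9.2563
θ=40°: circle(B,8.00) ∩ circle(D,7.00): a=5.4384, h=5.8672
θ=40°:   candidates: C₊=(6.5988,6.1181) cross=54.308; C₋=(5.7839,-5.5879) cross=-54.308
θ=40°:   branch + wants cross > 0 → take C=(6.5988,6.1181) (cross=54.308)
θ=40°: ex = (C−B)/|BC| = (0.7291,0.6844); ey = (-0.6844,0.7291)
θ=40°: P = B + -0.61·ex + 1.70·ey = (-0.8422,1.4647)
θ=183°: B = A + 1.00·(cos183°, sin183°) = (-0.9986, -0.0523)
θ=183°: |BD| = 10.9988
θ=183°: circle(B,8.00) ∩ circle(D,7.00): a=6.1813, h=5.0786
θ=183°:   candidates: C₊=(5.1584,5.0556) cross=55.858; C₋=(5.2067,-5.1014) cross=-55.858
θ=183°:   branch + wants cross > 0 → take C=(5.1584,5.0556) (cross=55.858)
θ=183°: ex = (C−B)/|BC| = (0.7696,0.6385); ey = (-0.6385,0.7696)
θ=183°: P = B + -0.61·ex + 1.70·ey = (-2.5535,0.8666)
θ=243°: B = A + 1.00·(cos243°, sin243°) = (-0.4540, -0.8910)
θ=243°: |BD| = 10.4919
θ=243°: circle(B,8.00) ∩ circle(D,7.00): a=5.9608, h=5.3356
θ=243°:   candidates: C₊=(5.0321,4.9316) cross=55.981; C₋=(5.9384,-5.7012) cross=-55.981
θ=243°:   branch + wants cross > 0 → take C=(5.0321,4.9316) (cross=55.981)
θ=243°: ex = (C−B)/|BC| = (0.6858,0.7278); ey = (-0.7278,0.6858)
θ=243°: P = B + -0.61·ex + 1.70·ey = (-2.1096,-0.1692)
θ=359°: B = A + 1.00·(cos359°, sin359°) = (0.9998, -0.0175)
θ=359°: |BD| = 9.0002
θ=359°: circle(B,8.00) ∩ circle(D,7.00): a=5.3334, h=5.9628
θ=359°:   candidates: C₊=(6.3217,5.9557) cross=53.666; C₋=(6.3448,-5.9699) cross=-53.666
θ=359°:   branch + wants cross > 0 → take C=(6.3217,5.9557) (cross=53.666)
θ=359°: ex = (C−B)/|BC| = (0.6652,0.7466); ey = (-0.7466,0.6652)
θ=359°: P = B + -0.61·ex + 1.70·ey = (-0.6752,0.6580)

θ=40°: -0.84 1.46
θ=183°: -2.55 0.87
θ=243°: -2.11 -0.17
θ=359°: -0.68 0.66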